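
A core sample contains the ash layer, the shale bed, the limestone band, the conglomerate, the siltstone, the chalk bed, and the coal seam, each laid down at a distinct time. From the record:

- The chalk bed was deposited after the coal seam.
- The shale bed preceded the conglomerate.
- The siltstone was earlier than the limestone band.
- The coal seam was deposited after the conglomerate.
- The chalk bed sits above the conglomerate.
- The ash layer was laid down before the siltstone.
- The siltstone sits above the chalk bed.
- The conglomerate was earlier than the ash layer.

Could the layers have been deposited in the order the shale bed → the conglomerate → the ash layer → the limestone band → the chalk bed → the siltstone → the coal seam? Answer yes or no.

no

The constraints require the siltstone before the limestone band, but in the proposed sequence the limestone band appears ahead of the siltstone. That one violation is enough.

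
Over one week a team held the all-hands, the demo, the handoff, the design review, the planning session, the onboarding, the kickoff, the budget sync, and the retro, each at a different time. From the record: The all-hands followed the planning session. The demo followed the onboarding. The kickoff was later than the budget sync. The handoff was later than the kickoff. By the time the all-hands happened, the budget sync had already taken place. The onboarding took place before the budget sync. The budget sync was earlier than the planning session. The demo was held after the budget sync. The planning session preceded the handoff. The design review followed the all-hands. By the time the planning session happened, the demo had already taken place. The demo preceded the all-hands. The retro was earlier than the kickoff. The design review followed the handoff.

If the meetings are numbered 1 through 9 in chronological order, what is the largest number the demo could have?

The demo must come before the all-hands, the design review, the handoff, and the planning session — 4 meetings forced after it.
Everything else can be placed before the demo in some valid order, so the demo can sit as late as position 9 − 4 = 5.

5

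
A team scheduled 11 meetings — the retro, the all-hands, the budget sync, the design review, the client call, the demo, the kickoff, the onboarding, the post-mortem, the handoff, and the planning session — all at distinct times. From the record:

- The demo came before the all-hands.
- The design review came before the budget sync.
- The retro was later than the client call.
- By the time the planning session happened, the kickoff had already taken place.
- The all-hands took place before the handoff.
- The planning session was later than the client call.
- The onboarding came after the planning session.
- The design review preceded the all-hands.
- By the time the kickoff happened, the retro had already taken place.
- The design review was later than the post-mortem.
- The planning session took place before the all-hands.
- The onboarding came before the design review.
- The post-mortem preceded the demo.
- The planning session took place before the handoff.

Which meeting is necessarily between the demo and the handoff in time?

Tracing the constraints gives the demo → the all-hands → the handoff, so the all-hands sits after the demo and before the handoff.
No other meeting is forced both after the demo and before the handoff.

the all-hands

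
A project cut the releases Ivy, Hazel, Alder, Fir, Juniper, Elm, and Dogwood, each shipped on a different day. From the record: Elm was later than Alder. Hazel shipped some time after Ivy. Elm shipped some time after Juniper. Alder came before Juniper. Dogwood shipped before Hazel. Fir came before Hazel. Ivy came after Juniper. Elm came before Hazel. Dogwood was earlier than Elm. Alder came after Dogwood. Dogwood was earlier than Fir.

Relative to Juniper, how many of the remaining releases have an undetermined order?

1

Forced before Juniper: Alder and Dogwood; forced after Juniper: Elm, Hazel, and Ivy.
That leaves Fir with no forced order relative to Juniper — 1.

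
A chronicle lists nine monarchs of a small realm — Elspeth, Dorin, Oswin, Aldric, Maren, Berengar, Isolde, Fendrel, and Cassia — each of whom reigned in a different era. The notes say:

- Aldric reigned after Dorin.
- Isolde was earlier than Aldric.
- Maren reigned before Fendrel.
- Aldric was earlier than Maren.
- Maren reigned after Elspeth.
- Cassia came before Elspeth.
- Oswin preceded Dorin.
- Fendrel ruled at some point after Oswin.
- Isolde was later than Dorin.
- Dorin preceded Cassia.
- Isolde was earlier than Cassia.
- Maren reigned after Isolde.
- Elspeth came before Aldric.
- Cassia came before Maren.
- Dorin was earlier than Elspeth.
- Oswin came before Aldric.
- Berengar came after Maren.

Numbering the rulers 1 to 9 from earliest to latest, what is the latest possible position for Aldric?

Aldric must come before Berengar, Fendrel, and Maren — 3 rulers forced after them.
Everything else can be placed before Aldric in some valid order, so Aldric can sit as late as position 9 − 3 = 6.

6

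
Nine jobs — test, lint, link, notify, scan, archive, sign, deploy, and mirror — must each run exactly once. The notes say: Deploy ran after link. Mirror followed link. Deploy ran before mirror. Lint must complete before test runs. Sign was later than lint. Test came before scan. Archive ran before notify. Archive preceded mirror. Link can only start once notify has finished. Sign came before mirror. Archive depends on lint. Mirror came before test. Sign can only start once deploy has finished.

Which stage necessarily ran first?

Lint has a chain of constraints placing it before every other stage, so lint must be first.

lint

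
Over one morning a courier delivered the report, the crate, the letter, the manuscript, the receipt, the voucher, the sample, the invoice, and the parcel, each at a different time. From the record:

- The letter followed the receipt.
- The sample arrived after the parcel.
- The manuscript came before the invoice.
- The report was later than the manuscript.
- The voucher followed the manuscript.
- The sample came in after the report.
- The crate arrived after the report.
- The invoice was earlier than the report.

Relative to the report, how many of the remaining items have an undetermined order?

Forced before the report: the invoice and the manuscript; forced after the report: the crate and the sample.
That leaves the letter, the parcel, the receipt, and the voucher with no forced order relative to the report — 4.

4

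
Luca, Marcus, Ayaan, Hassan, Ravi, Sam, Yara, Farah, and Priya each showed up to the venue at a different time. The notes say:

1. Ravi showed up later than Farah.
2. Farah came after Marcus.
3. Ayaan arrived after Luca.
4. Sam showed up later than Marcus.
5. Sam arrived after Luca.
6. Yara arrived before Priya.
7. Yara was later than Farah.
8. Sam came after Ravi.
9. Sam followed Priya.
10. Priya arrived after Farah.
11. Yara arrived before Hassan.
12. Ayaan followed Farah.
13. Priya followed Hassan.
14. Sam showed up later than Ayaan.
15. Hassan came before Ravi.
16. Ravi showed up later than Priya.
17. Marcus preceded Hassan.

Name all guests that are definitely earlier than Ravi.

Farah, Hassan, Marcus, Priya, Yara

Directly stated before Ravi: Farah, Hassan, and Priya.
Marcus reaches Ravi via Marcus → Hassan → Ravi.
Yara reaches Ravi via Yara → Priya → Ravi.
No chain forces Sam (or any of the others) ahead of Ravi.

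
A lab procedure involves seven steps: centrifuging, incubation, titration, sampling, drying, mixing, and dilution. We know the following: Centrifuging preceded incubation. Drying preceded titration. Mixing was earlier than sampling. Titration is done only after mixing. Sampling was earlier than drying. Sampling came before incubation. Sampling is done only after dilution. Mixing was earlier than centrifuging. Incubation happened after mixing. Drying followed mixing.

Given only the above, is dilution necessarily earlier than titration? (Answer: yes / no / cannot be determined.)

yes

Chain the constraints: dilution → sampling → drying → titration. Each link is directly stated, so dilution comes before titration.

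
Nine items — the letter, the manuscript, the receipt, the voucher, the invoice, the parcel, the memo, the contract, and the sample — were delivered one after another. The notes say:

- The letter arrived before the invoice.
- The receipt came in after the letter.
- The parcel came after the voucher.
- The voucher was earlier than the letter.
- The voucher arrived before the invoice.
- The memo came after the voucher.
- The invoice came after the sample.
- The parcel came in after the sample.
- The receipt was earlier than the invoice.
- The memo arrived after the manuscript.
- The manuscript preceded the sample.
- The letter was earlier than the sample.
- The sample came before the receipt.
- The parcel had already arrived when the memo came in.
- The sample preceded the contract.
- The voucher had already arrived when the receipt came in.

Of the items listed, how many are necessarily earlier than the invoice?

5

Directly stated before the invoice: the letter, the receipt, the sample, and the voucher.
The manuscript reaches the invoice via the manuscript → the sample → the invoice.
That's the letter, the manuscript, the receipt, the sample, and the voucher — 5 in all.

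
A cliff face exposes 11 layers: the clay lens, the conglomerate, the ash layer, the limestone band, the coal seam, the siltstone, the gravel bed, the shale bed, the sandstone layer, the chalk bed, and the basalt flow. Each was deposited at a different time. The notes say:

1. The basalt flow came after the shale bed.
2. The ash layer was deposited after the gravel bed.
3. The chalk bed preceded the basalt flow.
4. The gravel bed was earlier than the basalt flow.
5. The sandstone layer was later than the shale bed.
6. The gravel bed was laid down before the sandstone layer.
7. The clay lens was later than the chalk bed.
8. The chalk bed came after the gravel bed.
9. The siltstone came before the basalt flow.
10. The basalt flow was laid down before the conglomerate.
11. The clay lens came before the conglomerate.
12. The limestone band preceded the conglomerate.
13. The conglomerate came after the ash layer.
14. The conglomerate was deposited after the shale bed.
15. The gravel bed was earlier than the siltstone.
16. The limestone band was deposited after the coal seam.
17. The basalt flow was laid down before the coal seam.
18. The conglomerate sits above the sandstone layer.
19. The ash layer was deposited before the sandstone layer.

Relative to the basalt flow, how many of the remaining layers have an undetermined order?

3

Forced before the basalt flow: the chalk bed, the gravel bed, the shale bed, and the siltstone; forced after the basalt flow: the coal seam, the conglomerate, and the limestone band.
That leaves the ash layer, the clay lens, and the sandstone layer with no forced order relative to the basalt flow — 3.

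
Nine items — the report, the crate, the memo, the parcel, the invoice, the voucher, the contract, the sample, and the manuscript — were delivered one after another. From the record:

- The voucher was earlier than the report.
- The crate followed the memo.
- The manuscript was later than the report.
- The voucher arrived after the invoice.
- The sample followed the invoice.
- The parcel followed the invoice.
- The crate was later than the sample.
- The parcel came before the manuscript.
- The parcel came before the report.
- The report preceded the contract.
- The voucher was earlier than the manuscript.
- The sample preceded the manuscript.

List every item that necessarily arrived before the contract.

Directly stated before the contract: the report.
The invoice reaches the contract via the invoice → the voucher → the report → the contract.
The parcel reaches the contract via the parcel → the report → the contract.
The voucher reaches the contract via the voucher → the report → the contract.
No chain forces the memo (or any of the others) ahead of the contract.

the invoice, the parcel, the report, the voucher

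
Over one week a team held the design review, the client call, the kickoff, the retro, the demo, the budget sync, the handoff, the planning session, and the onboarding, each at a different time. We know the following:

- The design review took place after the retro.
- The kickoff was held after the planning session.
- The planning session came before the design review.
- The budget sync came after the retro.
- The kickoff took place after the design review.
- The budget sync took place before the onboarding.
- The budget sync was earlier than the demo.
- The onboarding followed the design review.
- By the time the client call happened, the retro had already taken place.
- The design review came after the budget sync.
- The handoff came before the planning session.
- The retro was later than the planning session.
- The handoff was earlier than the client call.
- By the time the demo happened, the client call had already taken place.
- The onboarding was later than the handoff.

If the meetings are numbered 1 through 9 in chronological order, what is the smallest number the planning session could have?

2

The handoff must come before the planning session — 1 forced predecessor.
Nothing else is forced ahead of the planning session, so its earliest slot is position 1 + 1 = 2.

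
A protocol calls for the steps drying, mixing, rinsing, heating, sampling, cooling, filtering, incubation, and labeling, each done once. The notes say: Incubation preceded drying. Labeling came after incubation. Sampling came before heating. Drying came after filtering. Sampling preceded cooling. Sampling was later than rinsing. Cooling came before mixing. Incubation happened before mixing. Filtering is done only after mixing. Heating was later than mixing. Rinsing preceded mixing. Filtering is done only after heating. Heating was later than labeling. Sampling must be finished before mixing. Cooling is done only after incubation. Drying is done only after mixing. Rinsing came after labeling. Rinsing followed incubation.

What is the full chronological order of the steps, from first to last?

The constraints fix every adjacent pair, so only one ordering works:
incubation → labeling → rinsing → sampling → cooling → mixing → heating → filtering → drying.

incubation, labeling, rinsing, sampling, cooling, mixing, heating, filtering, drying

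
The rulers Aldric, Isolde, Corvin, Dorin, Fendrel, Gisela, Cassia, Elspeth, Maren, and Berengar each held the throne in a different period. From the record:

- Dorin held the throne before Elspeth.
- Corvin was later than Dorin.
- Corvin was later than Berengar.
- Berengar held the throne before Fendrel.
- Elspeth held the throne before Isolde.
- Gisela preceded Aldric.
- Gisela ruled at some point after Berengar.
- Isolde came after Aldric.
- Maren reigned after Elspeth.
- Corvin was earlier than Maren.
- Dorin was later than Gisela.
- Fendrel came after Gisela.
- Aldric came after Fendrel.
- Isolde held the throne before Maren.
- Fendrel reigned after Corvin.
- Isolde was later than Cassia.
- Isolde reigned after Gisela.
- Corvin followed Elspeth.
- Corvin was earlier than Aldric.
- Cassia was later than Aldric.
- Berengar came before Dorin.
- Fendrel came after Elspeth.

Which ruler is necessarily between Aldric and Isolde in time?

Tracing the constraints gives Aldric → Cassia → Isolde, so Cassia sits after Aldric and before Isolde.
No other ruler is forced both after Aldric and before Isolde.

Cassia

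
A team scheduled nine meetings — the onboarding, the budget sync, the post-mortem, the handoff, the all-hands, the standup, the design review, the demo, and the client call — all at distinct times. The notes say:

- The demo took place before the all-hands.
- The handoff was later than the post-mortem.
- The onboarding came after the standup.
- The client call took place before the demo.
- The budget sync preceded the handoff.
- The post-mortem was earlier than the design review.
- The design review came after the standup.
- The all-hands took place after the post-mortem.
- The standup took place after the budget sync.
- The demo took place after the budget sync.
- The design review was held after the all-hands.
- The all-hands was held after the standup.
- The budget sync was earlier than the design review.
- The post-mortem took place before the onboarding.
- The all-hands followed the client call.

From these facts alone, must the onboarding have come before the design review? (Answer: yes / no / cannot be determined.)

cannot be determined

No chain of stated constraints runs from the onboarding to the design review, and none runs from the design review to the onboarding either.
So the relative order of the onboarding and the design review is not fixed by the given facts.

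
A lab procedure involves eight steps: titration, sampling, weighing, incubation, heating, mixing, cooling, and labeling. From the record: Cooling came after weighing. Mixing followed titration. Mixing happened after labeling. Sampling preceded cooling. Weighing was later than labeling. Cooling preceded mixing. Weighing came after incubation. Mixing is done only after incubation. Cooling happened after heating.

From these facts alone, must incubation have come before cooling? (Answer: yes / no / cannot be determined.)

Chain the constraints: incubation → weighing → cooling. Each link is directly stated, so incubation comes before cooling.

yes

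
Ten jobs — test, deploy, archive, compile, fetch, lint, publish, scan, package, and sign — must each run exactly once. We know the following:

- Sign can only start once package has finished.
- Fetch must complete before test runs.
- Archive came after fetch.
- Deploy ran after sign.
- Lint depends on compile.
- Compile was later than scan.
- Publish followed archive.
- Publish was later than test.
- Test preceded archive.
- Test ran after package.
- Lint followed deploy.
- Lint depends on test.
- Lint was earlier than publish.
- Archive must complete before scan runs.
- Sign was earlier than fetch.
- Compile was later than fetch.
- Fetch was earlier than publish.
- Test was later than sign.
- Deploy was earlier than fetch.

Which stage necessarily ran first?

Package has a chain of constraints placing it before every other stage, so package must be first.

package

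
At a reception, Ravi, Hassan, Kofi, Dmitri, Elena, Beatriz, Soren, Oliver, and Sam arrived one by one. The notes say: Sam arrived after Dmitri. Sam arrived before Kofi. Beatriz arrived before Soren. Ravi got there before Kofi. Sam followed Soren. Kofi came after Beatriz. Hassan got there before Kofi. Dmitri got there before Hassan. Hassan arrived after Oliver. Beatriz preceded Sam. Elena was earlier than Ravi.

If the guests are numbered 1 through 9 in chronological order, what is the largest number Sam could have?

8

Sam must come before Kofi — 1 guest forced after them.
Everything else can be placed before Sam in some valid order, so Sam can sit as late as position 9 − 1 = 8.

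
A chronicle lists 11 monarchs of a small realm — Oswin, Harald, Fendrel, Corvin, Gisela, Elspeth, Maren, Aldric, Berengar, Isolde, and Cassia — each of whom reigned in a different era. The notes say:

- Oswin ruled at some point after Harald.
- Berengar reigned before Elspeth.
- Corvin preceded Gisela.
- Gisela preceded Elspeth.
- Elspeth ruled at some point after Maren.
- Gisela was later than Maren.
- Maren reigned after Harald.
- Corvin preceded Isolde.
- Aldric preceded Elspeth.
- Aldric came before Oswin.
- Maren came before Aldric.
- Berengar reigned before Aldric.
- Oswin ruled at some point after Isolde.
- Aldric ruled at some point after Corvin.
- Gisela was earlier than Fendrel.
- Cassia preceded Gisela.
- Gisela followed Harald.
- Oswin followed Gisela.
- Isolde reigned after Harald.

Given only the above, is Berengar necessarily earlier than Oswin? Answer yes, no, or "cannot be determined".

Chain the constraints: Berengar → Aldric → Oswin. Each link is directly stated, so Berengar comes before Oswin.

yes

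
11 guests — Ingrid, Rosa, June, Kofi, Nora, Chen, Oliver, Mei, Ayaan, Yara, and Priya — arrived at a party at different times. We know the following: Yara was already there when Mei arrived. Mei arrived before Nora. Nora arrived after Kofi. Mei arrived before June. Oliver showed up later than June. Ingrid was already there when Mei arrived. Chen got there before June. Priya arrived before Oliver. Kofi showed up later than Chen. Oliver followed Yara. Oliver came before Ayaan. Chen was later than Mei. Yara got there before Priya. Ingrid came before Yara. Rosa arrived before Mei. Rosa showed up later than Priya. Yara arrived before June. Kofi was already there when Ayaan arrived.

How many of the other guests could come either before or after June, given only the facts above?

Forced before June: Chen, Ingrid, Mei, Priya, Rosa, and Yara; forced after June: Ayaan and Oliver.
That leaves Kofi and Nora with no forced order relative to June — 2.

2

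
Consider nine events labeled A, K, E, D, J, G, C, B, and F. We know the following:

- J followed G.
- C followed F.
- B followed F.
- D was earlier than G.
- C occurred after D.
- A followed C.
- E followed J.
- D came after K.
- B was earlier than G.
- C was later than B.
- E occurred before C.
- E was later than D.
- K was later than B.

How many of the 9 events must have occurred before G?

Directly stated before G: B and D.
F reaches G via F → B → G.
K reaches G via K → D → G.
No chain forces E (or any of the others) ahead of G.
That's B, D, F, and K — 4 in all.

4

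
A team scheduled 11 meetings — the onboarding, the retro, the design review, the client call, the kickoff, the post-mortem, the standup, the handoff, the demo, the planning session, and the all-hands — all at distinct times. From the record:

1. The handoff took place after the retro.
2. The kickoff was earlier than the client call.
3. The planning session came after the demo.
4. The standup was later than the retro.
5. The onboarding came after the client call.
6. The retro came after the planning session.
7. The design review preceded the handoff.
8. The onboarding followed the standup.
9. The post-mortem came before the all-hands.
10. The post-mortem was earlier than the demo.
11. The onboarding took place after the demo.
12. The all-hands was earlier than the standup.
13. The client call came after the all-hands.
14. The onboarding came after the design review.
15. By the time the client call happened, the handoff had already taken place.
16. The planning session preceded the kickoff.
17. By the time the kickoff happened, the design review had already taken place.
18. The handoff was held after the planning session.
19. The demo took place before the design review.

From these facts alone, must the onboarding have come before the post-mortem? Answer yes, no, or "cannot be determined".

Tracing the constraints gives the post-mortem → the demo → the onboarding, so the post-mortem must come before the onboarding.
That means the onboarding cannot be before the post-mortem.

no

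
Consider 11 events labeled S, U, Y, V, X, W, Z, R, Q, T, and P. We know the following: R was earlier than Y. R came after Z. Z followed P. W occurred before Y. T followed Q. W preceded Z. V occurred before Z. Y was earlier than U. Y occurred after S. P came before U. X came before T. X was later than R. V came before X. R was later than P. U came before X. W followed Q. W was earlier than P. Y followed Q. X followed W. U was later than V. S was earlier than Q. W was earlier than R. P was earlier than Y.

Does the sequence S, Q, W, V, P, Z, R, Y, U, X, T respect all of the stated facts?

Check each stated constraint against the proposed order — e.g. S is ahead of Y; Q is ahead of T. Every pair is in the required order; nothing is violated.

yes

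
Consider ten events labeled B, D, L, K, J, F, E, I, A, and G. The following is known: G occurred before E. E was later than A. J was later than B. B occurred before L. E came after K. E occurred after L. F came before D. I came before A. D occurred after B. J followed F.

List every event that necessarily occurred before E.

Directly stated before E: A, G, K, and L.
B reaches E via B → L → E.
I reaches E via I → A → E.

A, B, G, I, K, L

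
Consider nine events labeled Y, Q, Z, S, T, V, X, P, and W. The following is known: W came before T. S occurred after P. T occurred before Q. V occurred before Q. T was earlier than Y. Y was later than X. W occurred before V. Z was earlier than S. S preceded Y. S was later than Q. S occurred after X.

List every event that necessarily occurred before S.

P, Q, T, V, W, X, Z

Directly stated before S: P, Q, X, and Z.
T reaches S via T → Q → S.
V reaches S via V → Q → S.
W reaches S via W → V → Q → S.
No chain forces Y ahead of S.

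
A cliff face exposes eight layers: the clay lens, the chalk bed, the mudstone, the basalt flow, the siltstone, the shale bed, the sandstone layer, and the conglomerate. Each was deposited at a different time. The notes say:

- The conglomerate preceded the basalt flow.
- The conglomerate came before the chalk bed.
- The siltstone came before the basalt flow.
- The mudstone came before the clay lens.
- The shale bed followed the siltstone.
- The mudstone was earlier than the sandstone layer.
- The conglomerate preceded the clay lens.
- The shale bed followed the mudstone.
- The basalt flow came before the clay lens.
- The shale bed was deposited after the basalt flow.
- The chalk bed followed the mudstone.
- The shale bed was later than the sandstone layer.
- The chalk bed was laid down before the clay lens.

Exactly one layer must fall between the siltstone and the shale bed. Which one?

the basalt flow

Tracing the constraints gives the siltstone → the basalt flow → the shale bed, so the basalt flow sits after the siltstone and before the shale bed.
No other layer is forced both after the siltstone and before the shale bed.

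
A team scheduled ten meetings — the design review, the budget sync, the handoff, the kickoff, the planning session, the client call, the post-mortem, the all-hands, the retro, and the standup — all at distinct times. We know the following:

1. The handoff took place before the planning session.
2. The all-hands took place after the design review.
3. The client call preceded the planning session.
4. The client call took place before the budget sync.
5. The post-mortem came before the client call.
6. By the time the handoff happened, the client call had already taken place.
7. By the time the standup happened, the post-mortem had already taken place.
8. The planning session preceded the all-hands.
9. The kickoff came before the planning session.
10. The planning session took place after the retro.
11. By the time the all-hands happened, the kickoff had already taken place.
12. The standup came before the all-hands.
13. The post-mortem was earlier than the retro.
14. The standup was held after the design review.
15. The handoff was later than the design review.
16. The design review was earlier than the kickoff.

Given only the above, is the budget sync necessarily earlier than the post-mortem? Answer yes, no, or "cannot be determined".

no

Tracing the constraints gives the post-mortem → the client call → the budget sync, so the post-mortem must come before the budget sync.
That means the budget sync cannot be before the post-mortem.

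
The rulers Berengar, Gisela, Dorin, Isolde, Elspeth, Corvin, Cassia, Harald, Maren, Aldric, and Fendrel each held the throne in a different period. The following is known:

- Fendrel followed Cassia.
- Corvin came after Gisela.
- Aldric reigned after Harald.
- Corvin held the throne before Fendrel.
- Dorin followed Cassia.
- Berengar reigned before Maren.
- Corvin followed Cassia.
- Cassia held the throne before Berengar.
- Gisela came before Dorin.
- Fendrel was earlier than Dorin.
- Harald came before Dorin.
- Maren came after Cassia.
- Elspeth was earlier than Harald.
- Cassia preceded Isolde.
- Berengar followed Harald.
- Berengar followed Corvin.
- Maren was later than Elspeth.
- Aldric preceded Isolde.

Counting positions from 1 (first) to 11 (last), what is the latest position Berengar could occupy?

Berengar must come before Maren — 1 ruler forced after them.
Everything else can be placed before Berengar in some valid order, so Berengar can sit as late as position 11 − 1 = 10.

10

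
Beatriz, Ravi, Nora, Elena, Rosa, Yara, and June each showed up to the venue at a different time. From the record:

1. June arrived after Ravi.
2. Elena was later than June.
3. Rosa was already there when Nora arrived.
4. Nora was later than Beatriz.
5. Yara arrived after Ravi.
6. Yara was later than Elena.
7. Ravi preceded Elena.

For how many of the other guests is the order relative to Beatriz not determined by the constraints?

5

Forced after Beatriz: Nora.
That leaves Elena, June, Ravi, Rosa, and Yara with no forced order relative to Beatriz — 5.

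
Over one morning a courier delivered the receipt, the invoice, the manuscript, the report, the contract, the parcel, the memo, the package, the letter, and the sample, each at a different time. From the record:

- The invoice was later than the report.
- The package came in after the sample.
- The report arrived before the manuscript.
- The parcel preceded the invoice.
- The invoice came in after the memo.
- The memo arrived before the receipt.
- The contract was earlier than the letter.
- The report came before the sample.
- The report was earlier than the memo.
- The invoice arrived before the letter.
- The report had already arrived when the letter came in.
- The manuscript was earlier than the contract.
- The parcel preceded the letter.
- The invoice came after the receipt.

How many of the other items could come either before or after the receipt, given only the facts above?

Forced before the receipt: the memo and the report; forced after the receipt: the invoice and the letter.
That leaves the contract, the manuscript, the package, the parcel, and the sample with no forced order relative to the receipt — 5.

5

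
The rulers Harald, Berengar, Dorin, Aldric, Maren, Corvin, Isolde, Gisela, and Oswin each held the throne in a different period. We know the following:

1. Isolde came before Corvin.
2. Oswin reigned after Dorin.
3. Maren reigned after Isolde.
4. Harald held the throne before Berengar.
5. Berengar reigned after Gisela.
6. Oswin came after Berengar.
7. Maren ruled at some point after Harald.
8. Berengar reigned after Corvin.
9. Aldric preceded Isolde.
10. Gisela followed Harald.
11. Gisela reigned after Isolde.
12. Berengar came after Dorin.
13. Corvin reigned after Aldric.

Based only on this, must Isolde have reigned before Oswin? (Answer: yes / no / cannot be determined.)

yes

Chain the constraints: Isolde → Corvin → Berengar → Oswin. Each link is directly stated, so Isolde comes before Oswin.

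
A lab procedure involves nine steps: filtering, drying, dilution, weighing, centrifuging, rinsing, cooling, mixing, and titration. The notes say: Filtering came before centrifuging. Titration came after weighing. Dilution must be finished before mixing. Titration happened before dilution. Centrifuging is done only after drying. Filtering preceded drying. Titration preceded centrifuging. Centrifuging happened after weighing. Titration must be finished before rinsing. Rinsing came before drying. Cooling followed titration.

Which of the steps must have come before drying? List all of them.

Directly stated before drying: filtering and rinsing.
Titration reaches drying via titration → rinsing → drying.
Weighing reaches drying via weighing → titration → rinsing → drying.

filtering, rinsing, titration, weighing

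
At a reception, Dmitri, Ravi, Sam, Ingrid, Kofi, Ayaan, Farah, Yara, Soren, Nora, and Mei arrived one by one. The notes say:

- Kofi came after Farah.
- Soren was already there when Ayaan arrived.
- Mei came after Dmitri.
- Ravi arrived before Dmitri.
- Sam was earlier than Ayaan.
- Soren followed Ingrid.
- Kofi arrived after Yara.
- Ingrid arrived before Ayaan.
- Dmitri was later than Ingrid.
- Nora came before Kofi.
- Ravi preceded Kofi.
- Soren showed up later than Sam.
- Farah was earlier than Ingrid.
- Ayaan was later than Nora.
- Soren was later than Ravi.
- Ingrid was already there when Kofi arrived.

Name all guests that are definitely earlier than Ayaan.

Farah, Ingrid, Nora, Ravi, Sam, Soren

Directly stated before Ayaan: Ingrid, Nora, Sam, and Soren.
Farah reaches Ayaan via Farah → Ingrid → Ayaan.
Ravi reaches Ayaan via Ravi → Soren → Ayaan.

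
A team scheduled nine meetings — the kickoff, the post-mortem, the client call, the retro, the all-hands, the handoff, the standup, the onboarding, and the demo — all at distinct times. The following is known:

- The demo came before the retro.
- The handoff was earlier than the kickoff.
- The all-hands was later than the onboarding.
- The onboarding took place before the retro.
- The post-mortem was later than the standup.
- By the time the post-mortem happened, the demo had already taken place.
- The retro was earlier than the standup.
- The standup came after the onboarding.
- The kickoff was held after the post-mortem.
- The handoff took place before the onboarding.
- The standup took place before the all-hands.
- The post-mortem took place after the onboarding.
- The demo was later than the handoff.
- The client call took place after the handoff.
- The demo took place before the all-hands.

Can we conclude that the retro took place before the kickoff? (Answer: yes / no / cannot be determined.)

Chain the constraints: the retro → the standup → the post-mortem → the kickoff. Each link is directly stated, so the retro comes before the kickoff.

yes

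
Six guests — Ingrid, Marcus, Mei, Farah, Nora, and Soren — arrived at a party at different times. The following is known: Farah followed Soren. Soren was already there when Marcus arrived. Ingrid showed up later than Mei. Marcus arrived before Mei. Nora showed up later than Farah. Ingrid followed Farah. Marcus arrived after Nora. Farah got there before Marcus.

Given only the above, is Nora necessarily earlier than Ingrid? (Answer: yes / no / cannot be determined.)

Chain the constraints: Nora → Marcus → Mei → Ingrid. Each link is directly stated, so Nora comes before Ingrid.

yes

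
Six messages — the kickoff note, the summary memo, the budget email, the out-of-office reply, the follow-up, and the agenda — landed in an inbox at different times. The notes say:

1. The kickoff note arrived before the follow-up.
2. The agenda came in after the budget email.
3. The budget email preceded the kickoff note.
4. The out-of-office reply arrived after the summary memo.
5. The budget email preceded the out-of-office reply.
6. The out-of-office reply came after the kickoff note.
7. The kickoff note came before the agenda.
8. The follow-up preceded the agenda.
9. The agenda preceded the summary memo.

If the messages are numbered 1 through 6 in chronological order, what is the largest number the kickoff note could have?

2

The kickoff note must come before the agenda, the follow-up, the out-of-office reply, and the summary memo — 4 messages forced after it.
Everything else can be placed before the kickoff note in some valid order, so the kickoff note can sit as late as position 6 − 4 = 2.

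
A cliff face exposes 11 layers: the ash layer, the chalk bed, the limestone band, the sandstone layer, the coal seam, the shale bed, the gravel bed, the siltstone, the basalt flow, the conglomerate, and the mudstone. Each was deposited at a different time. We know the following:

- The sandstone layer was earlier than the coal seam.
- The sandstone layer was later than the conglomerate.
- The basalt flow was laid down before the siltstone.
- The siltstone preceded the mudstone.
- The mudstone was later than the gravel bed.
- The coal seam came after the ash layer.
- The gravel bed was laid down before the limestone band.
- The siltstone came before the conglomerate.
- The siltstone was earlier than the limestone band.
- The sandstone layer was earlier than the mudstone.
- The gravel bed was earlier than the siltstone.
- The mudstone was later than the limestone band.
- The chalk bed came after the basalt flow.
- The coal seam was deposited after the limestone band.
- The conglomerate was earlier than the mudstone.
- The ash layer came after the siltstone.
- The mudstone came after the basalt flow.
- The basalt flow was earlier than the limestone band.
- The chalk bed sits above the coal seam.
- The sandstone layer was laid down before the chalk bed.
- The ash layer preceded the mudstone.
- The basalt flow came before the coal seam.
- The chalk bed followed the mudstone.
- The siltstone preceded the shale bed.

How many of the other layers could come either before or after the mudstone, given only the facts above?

2

Forced before the mudstone: the ash layer, the basalt flow, the conglomerate, the gravel bed, the limestone band, the sandstone layer, and the siltstone; forced after the mudstone: the chalk bed.
That leaves the coal seam and the shale bed with no forced order relative to the mudstone — 2.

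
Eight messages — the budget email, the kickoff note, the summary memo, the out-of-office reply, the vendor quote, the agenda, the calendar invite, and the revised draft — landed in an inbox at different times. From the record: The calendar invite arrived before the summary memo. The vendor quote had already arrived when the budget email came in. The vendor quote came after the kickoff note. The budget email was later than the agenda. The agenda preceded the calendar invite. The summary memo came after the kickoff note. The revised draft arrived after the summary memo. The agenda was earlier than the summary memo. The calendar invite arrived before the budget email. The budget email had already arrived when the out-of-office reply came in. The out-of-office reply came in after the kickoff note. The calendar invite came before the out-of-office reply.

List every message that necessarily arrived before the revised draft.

Directly stated before the revised draft: the summary memo.
The agenda reaches the revised draft via the agenda → the summary memo → the revised draft.
The calendar invite reaches the revised draft via the calendar invite → the summary memo → the revised draft.
The kickoff note reaches the revised draft via the kickoff note → the summary memo → the revised draft.
No chain forces the out-of-office reply (or any of the others) ahead of the revised draft.

the agenda, the calendar invite, the kickoff note, the summary memo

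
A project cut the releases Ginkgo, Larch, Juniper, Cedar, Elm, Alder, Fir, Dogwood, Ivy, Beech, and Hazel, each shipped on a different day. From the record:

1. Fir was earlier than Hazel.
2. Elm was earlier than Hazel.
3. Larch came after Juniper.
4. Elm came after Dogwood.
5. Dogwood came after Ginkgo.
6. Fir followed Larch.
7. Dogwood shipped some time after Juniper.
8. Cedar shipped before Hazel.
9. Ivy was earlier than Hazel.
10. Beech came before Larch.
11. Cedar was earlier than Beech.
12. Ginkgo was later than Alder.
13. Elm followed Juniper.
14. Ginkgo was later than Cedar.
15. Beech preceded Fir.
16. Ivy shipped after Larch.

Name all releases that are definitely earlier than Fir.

Beech, Cedar, Juniper, Larch

Directly stated before Fir: Beech and Larch.
Cedar reaches Fir via Cedar → Beech → Fir.
Juniper reaches Fir via Juniper → Larch → Fir.
No chain forces Alder (or any of the others) ahead of Fir.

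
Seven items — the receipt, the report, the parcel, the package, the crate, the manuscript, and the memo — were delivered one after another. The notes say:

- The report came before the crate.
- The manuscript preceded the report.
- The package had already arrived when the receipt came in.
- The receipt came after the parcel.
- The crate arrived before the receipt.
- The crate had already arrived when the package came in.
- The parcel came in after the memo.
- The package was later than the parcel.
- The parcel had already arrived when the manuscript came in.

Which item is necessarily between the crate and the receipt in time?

Tracing the constraints gives the crate → the package → the receipt, so the package sits after the crate and before the receipt.
No other item is forced both after the crate and before the receipt.

the package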